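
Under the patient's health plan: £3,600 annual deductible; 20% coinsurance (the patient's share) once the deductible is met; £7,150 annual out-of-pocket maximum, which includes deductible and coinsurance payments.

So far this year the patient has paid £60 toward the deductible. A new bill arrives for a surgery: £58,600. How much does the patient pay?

Deductible still to meet: £3,600 − £60 = £3,540.
That leaves £58,600 − £3,540 = £55,060 for coinsurance.
20% of £55,060 = £11,012 falls to the patient.
So the patient owes £3,540 + £11,012 = £14,552 before any cap.
Adding £14,552 to the £60 already spent would give £14,612, which exceeds the £7,150 cap; the patient pays just £7,150 − £60 = £7,090.

£7,090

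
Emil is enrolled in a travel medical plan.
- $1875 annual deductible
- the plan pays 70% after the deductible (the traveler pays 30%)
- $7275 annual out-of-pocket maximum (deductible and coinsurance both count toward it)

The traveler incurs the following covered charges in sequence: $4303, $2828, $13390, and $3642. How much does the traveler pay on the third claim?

Claim 1 — $4303: $1875 finishes the deductible; $2428 goes to coinsurance; 30% of $2428 = $728.40. Traveler pays $2603.40; OOP now $2603.40.
Claim 2 — $2828: 30% coinsurance on $2828 = $848.40. Traveler owes $848.40 (running OOP $3451.80).
Claim 3 — $13390: deductible met; 30% of $13390 = $4017. That would push OOP to $7468.80, over the $7275 cap, so traveler pays $7275 − $3451.80 = $3823.20.

$3823.20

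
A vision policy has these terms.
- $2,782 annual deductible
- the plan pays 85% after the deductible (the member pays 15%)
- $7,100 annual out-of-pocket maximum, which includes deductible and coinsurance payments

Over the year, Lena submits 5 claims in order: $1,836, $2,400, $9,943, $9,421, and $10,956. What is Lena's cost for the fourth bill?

Claim 1 ($1,836): entire amount goes to the deductible. Cost to member: $1,836. OOP to date $1,836.
Claim 2 ($2,400): $946 finishes the deductible; $1,454 goes to coinsurance; coinsurance $1,454 × 15% = $218.10. Cost to member: $1,164.10. OOP to date $3,000.10.
Claim 3 ($9,943): 15% coinsurance on $9,943 = $1,491.45. Cost to member: $1,491.45. OOP to date $4,491.55.
Claim 4 ($9,421): 15% coinsurance on $9,421 = $1,413.15. Cost to member: $1,413.15. OOP to date $5,904.70.

$1,413.15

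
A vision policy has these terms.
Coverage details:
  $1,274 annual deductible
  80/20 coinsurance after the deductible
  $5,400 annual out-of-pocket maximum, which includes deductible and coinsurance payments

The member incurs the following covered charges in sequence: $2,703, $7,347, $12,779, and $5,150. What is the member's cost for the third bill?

#1 ($2,703): $1,274 finishes the deductible; $1,429 goes to coinsurance; 20% of $1,429 = $285.80. Cost to member: $1,559.80. OOP to date $1,559.80.
#2 ($7,347): deductible met; 20% of $7,347 = $1,469.40. Cost to member: $1,469.40. OOP to date $3,029.20.
#3 ($12,779): deductible already satisfied, so member's share is 20% × $12,779 = $2,555.80. Adding that to $3,029.20 gives $5,585, past the $5,400 cap; member pays only $5,400 − $3,029.20 = $2,370.80.

$2,370.80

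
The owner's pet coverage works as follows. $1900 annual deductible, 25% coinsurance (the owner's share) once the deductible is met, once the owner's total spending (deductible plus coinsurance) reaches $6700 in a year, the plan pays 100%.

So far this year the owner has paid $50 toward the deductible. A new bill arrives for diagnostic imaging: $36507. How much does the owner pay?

$6650

Deductible still to meet: $1900 − $50 = $1850.
After the $1850 deductible portion, $36507 − $1850 = $34657 is subject to coinsurance.
Owner's 25% share of $34657 is $8664.25.
That puts the owner's cost at $1850 + $8664.25 = $10514.25 before any cap.
That would bring total out-of-pocket to $10564.25, past the $6700 cap. The owner is capped at $6700 − $50 = $6650 on this claim.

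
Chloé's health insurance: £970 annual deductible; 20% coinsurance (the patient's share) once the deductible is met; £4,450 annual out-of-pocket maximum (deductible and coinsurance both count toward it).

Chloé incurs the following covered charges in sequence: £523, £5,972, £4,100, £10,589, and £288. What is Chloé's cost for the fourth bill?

Claim 1 (£523): entire amount goes to the deductible. Patient owes £523 (running OOP £523).
Claim 2 (£5,972): £447 to deductible, leaving £5,525; coinsurance £5,525 × 20% = £1,105. Patient pays £1,552; OOP now £2,075.
Claim 3 (£4,100): 20% coinsurance on £4,100 = £820. Patient pays £820; OOP now £2,895.
Claim 4 (£10,589): 20% coinsurance on £10,589 = £2,117.80. Adding that to £2,895 gives £5,012.80, past the £4,450 cap; patient pays only £4,450 − £2,895 = £1,555.

£1,555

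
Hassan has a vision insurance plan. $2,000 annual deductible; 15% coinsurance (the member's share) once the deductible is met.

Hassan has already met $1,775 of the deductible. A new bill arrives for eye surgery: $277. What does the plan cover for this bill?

$44.20

Deductible still to meet: $2,000 − $1,775 = $225.
After the $225 deductible portion, $277 − $225 = $52 is subject to coinsurance.
Coinsurance: $52 × 15% = $7.80.
So the member owes $225 + $7.80 = $232.80.
The insurer covers the remainder: $277 − $232.80 = $44.20.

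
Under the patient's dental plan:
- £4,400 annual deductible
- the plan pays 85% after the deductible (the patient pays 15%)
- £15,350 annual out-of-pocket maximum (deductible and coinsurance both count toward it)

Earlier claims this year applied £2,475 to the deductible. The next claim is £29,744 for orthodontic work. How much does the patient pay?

£6,097.85

Remaining deductible: £4,400 − £2,475 = £1,925.
That leaves £29,744 − £1,925 = £27,819 for coinsurance.
Patient's 15% share of £27,819 is £4,172.85.
Patient responsibility before any cap: £1,925 + £4,172.85 = £6,097.85.
Total out-of-pocket so far would be £2,475 + £6,097.85 = £8,572.85, below the £15,350 cap — no reduction.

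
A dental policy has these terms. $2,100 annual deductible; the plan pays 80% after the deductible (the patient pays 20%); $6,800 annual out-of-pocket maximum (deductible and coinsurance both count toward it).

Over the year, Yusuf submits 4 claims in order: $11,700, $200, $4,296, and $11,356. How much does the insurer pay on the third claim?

Claim 1 ($11,700): $2,100 to deductible, leaving $9,600; 20% of $9,600 = $1,920. Patient pays $4,020; OOP now $4,020. Insurer: $11,700 − $4,020 = $7,680.
Claim 2 ($200): deductible already satisfied, so patient's share is 20% × $200 = $40. Cost to patient: $40. OOP to date $4,060. Plan pays $200 − $40 = $160.
Claim 3 ($4,296): deductible already satisfied, so patient's share is 20% × $4,296 = $859.20. Patient owes $859.20 (running OOP $4,919.20). Plan pays $4,296 − $859.20 = $3,436.80.

$3,436.80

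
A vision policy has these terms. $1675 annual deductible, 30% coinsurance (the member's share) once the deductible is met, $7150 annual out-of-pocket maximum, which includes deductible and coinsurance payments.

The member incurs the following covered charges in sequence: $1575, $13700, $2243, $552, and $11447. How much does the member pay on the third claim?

$672.90

Claim 1 — $1575: fully absorbed by the deductible. Member owes $1575 (running OOP $1575).
Claim 2 — $13700: $100 finishes the deductible; $13600 goes to coinsurance; member's 30% is $4080. Cost to member: $4180. OOP to date $5755.
Claim 3 — $2243: deductible already satisfied, so member's share is 30% × $2243 = $672.90. Member owes $672.90 (running OOP $6427.90).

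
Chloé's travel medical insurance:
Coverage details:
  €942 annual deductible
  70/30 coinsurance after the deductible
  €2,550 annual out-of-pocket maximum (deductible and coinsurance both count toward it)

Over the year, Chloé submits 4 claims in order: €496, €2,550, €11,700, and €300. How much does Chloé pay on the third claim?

#1 (€496): fully absorbed by the deductible. Traveler pays €496; OOP now €496.
#2 (€2,550): deductible takes €446, €2,104 remains; traveler's 30% is €631.20. Traveler owes €1,077.20 (running OOP €1,573.20).
#3 (€11,700): deductible met; 30% of €11,700 = €3,510. OOP would hit €5,083.20 > €2,550, so the cap limits the traveler to €2,550 − €1,573.20 = €976.80.

€976.80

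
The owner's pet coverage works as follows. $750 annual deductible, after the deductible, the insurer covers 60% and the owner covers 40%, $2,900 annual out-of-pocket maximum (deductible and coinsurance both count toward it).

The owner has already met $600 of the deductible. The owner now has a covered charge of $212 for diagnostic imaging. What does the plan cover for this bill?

$37.20

$600 of the $750 deductible is already met, leaving $150.
After the $150 deductible portion, $212 − $150 = $62 is subject to coinsurance.
40% of $62 = $24.80 falls to the owner.
That puts the owner's cost at $150 + $24.80 = $174.80 before any cap.
Year-to-date out-of-pocket becomes $600 + $174.80 = $774.80, still under the $2,900 maximum, so no cap applies.
Insurer pays the balance: $212 − $174.80 = $37.20.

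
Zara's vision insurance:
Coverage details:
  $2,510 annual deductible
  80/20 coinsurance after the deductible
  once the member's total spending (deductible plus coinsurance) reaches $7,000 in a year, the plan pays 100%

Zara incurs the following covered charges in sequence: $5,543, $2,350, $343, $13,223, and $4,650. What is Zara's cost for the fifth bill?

Bill 1, $5,543: deductible takes $2,510, $3,033 remains; 20% of $3,033 = $606.60. Member pays $3,116.60; OOP now $3,116.60.
Bill 2, $2,350: 20% coinsurance on $2,350 = $470. Member pays $470; OOP now $3,586.60.
Bill 3, $343: 20% coinsurance on $343 = $68.60. Cost to member: $68.60. OOP to date $3,655.20.
Bill 4, $13,223: 20% coinsurance on $13,223 = $2,644.60. Member owes $2,644.60 (running OOP $6,299.80).
Bill 5, $4,650: 20% coinsurance on $4,650 = $930. Adding that to $6,299.80 gives $7,229.80, past the $7,000 cap; member pays only $7,000 − $6,299.80 = $700.20.

$700.20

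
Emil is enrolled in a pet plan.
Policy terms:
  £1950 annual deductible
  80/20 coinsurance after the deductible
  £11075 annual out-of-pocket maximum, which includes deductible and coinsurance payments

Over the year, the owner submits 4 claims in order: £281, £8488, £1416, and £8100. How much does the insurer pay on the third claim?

#1 (£281): all of it applies to the deductible. Owner pays £281; OOP now £281. Insurer: £281 − £281 = £0.
#2 (£8488): deductible takes £1669, £6819 remains; owner's 20% is £1363.80. Owner pays £3032.80; OOP now £3313.80. Plan pays £8488 − £3032.80 = £5455.20.
#3 (£1416): deductible met; 20% of £1416 = £283.20. Owner pays £283.20; OOP now £3597. Plan pays £1416 − £283.20 = £1132.80.

£1132.80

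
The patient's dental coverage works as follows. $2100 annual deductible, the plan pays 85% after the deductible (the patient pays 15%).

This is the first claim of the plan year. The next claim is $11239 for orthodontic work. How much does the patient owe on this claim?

Deductible not yet touched, so the first $2100 of the bill goes to the deductible.
That leaves $11239 − $2100 = $9139 for coinsurance.
15% of $9139 = $1370.85 falls to the patient.
That puts the patient's cost at $2100 + $1370.85 = $3470.85.

$3470.85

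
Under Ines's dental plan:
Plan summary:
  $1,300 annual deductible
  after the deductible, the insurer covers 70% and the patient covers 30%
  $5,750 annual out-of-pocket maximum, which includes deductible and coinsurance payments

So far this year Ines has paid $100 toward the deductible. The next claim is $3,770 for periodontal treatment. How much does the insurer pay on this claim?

$1,799

Deductible still to meet: $1,300 − $100 = $1,200.
After the $1,200 deductible portion, $3,770 − $1,200 = $2,570 is subject to coinsurance.
30% of $2,570 = $771 falls to the patient.
So the patient owes $1,200 + $771 = $1,971 before any cap.
Year-to-date out-of-pocket becomes $100 + $1,971 = $2,071, still under the $5,750 maximum, so no cap applies.
Insurer pays the balance: $3,770 − $1,971 = $1,799.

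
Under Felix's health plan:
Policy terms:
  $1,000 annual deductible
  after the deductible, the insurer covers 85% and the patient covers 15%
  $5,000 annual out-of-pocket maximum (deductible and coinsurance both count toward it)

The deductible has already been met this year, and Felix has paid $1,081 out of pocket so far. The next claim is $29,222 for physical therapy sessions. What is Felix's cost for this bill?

$3,919

With the deductible met, the entire $29,222 is subject to coinsurance.
15% of $29,222 = $4,383.30 falls to the patient.
Year-to-date out-of-pocket would reach $1,081 + $4,383.30 = $5,464.30, above the $5,000 maximum, so the patient pays only $5,000 − $1,081 = $3,919.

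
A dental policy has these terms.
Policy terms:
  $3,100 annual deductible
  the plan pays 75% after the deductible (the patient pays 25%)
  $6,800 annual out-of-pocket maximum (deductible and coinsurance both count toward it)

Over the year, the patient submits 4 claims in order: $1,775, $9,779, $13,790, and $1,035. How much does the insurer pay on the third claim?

$12,203.50

#1 ($1,775): fully absorbed by the deductible. Patient owes $1,775 (running OOP $1,775). Insurer: $1,775 − $1,775 = $0.
#2 ($9,779): $1,325 finishes the deductible; $8,454 goes to coinsurance; 25% of $8,454 = $2,113.50. Patient pays $3,438.50; OOP now $5,213.50. Insurer: $9,779 − $3,438.50 = $6,340.50.
#3 ($13,790): deductible met; 25% of $13,790 = $3,447.50. That would push OOP to $8,661, over the $6,800 cap, so patient pays $6,800 − $5,213.50 = $1,586.50. Insurer: $13,790 − $1,586.50 = $12,203.50.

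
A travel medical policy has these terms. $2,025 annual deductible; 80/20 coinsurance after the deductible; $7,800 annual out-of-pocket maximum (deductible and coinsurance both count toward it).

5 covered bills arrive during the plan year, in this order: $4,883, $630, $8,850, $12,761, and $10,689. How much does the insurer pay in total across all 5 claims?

$30,013

#1 ($4,883): $2,025 finishes the deductible; $2,858 goes to coinsurance; coinsurance $2,858 × 20% = $571.60. Cost to traveler: $2,596.60. OOP to date $2,596.60. Plan pays $4,883 − $2,596.60 = $2,286.40.
#2 ($630): 20% coinsurance on $630 = $126. Traveler owes $126 (running OOP $2,722.60). Plan pays $630 − $126 = $504.
#3 ($8,850): deductible already satisfied, so traveler's share is 20% × $8,850 = $1,770. Traveler owes $1,770 (running OOP $4,492.60). Insurer: $8,850 − $1,770 = $7,080.
#4 ($12,761): 20% coinsurance on $12,761 = $2,552.20. Cost to traveler: $2,552.20. OOP to date $7,044.80. Plan pays $12,761 − $2,552.20 = $10,208.80.
#5 ($10,689): deductible met; 20% of $10,689 = $2,137.80. That would push OOP to $9,182.60, over the $7,800 cap, so traveler pays $7,800 − $7,044.80 = $755.20. Plan pays $10,689 − $755.20 = $9,933.80.
Insurer total: $2,286.40 + $504 + $7,080 + $10,208.80 + $9,933.80 = $30,013.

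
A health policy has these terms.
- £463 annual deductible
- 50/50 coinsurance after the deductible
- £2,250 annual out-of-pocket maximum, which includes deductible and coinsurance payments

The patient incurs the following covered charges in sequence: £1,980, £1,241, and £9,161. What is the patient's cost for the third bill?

£408

Bill 1, £1,980: deductible takes £463, £1,517 remains; patient's 50% is £758.50. Cost to patient: £1,221.50. OOP to date £1,221.50.
Bill 2, £1,241: deductible met; 50% of £1,241 = £620.50. Patient owes £620.50 (running OOP £1,842).
Bill 3, £9,161: deductible met; 50% of £9,161 = £4,580.50. OOP would hit £6,422.50 > £2,250, so the cap limits the patient to £2,250 − £1,842 = £408.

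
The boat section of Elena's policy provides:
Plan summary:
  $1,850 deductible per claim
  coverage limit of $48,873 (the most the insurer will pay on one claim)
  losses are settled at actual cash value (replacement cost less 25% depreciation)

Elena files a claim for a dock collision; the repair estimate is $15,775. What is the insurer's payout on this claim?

$9,981.25

Actual cash value after 25% depreciation: $15,775 × 75% = $11,831.25.
Less the $1,850 deductible: $11,831.25 − $1,850 = $9,981.25.
$9,981.25 is within the $48,873 limit, so the insurer pays $9,981.25.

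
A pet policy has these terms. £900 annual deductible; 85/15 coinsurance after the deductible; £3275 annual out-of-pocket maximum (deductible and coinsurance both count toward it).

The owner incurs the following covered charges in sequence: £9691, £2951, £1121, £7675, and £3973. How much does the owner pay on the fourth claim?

Claim 1 (£9691): £900 to deductible, leaving £8791; owner's 15% is £1318.65. Cost to owner: £2218.65. OOP to date £2218.65.
Claim 2 (£2951): deductible met; 15% of £2951 = £442.65. Owner owes £442.65 (running OOP £2661.30).
Claim 3 (£1121): deductible met; 15% of £1121 = £168.15. Cost to owner: £168.15. OOP to date £2829.45.
Claim 4 (£7675): deductible met; 15% of £7675 = £1151.25. That would push OOP to £3980.70, over the £3275 cap, so owner pays £3275 − £2829.45 = £445.55.

£445.55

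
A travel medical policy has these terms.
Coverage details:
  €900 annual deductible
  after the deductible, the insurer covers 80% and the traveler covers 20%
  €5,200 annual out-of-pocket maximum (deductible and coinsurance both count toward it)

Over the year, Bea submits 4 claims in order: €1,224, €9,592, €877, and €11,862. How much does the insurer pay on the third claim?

Bill 1, €1,224: €900 to deductible, leaving €324; coinsurance €324 × 20% = €64.80. Cost to traveler: €964.80. OOP to date €964.80. Plan pays €1,224 − €964.80 = €259.20.
Bill 2, €9,592: 20% coinsurance on €9,592 = €1,918.40. Cost to traveler: €1,918.40. OOP to date €2,883.20. Plan pays €9,592 − €1,918.40 = €7,673.60.
Bill 3, €877: deductible met; 20% of €877 = €175.40. Traveler owes €175.40 (running OOP €3,058.60). Insurer: €877 − €175.40 = €701.60.

€701.60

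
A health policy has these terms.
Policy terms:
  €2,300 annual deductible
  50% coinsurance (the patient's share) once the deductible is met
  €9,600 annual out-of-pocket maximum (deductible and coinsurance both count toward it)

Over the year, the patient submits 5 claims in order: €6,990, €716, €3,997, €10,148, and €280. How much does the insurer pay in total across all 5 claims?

Claim 1 — €6,990: deductible takes €2,300, €4,690 remains; 50% of €4,690 = €2,345. Patient owes €4,645 (running OOP €4,645). Plan pays €6,990 − €4,645 = €2,345.
Claim 2 — €716: deductible already satisfied, so patient's share is 50% × €716 = €358. Patient pays €358; OOP now €5,003. Plan pays €716 − €358 = €358.
Claim 3 — €3,997: deductible met; 50% of €3,997 = €1,998.50. Cost to patient: €1,998.50. OOP to date €7,001.50. Insurer: €3,997 − €1,998.50 = €1,998.50.
Claim 4 — €10,148: deductible already satisfied, so patient's share is 50% × €10,148 = €5,074. That would push OOP to €12,075.50, over the €9,600 cap, so patient pays €9,600 − €7,001.50 = €2,598.50. Plan pays €10,148 − €2,598.50 = €7,549.50.
Claim 5 — €280: deductible met; 50% of €280 = €140. OOP would hit €9,740 > €9,600, so the cap limits the patient to €9,600 − €9,600 = €0. Insurer: €280 − €0 = €280.
Insurer total: €2,345 + €358 + €1,998.50 + €7,549.50 + €280 = €12,531.

€12,531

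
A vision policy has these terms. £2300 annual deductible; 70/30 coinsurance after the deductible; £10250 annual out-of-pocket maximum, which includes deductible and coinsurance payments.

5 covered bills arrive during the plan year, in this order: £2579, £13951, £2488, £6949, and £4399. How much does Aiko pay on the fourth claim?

£2084.70

Claim 1 (£2579): deductible takes £2300, £279 remains; coinsurance £279 × 30% = £83.70. Cost to member: £2383.70. OOP to date £2383.70.
Claim 2 (£13951): deductible met; 30% of £13951 = £4185.30. Cost to member: £4185.30. OOP to date £6569.
Claim 3 (£2488): deductible already satisfied, so member's share is 30% × £2488 = £746.40. Cost to member: £746.40. OOP to date £7315.40.
Claim 4 (£6949): deductible already satisfied, so member's share is 30% × £6949 = £2084.70. Cost to member: £2084.70. OOP to date £9400.10.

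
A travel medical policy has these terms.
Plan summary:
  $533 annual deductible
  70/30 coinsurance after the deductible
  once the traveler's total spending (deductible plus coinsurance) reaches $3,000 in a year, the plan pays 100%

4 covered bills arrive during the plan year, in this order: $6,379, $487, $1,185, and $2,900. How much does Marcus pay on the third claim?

$355.50

Claim 1 ($6,379): $533 finishes the deductible; $5,846 goes to coinsurance; traveler's 30% is $1,753.80. Traveler owes $2,286.80 (running OOP $2,286.80).
Claim 2 ($487): 30% coinsurance on $487 = $146.10. Traveler owes $146.10 (running OOP $2,432.90).
Claim 3 ($1,185): deductible met; 30% of $1,185 = $355.50. Traveler owes $355.50 (running OOP $2,788.40).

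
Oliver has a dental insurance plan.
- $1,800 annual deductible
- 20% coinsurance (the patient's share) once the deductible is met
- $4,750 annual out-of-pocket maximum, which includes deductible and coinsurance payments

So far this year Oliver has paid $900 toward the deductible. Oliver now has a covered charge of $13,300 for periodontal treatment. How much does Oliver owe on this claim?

Deductible still to meet: $1,800 − $900 = $900.
That leaves $13,300 − $900 = $12,400 for coinsurance.
Patient's 20% share of $12,400 is $2,480.
Patient responsibility before any cap: $900 + $2,480 = $3,380.
Year-to-date out-of-pocket becomes $900 + $3,380 = $4,280, still under the $4,750 maximum, so no cap applies.

$3,380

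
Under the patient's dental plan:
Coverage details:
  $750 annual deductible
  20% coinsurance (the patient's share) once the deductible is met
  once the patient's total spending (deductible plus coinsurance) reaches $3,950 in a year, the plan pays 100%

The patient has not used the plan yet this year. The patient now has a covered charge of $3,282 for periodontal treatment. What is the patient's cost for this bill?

$1,256.40

Deductible not yet touched, so the first $750 of the bill goes to the deductible.
That leaves $3,282 − $750 = $2,532 for coinsurance.
Patient's 20% share of $2,532 is $506.40.
That puts the patient's cost at $750 + $506.40 = $1,256.40 before any cap.
Cumulative spending $0 + $1,256.40 = $1,256.40 stays under the $3,950 maximum.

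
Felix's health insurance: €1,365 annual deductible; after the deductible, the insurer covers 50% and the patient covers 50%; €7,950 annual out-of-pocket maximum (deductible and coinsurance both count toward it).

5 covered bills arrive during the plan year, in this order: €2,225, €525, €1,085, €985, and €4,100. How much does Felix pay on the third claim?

#1 (€2,225): deductible takes €1,365, €860 remains; patient's 50% is €430. Cost to patient: €1,795. OOP to date €1,795.
#2 (€525): deductible already satisfied, so patient's share is 50% × €525 = €262.50. Patient owes €262.50 (running OOP €2,057.50).
#3 (€1,085): 50% coinsurance on €1,085 = €542.50. Cost to patient: €542.50. OOP to date €2,600.

€542.50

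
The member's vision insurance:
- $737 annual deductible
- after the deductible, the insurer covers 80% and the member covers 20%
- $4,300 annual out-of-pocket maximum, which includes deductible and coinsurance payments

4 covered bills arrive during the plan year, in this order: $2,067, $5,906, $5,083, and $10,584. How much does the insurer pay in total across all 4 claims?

Bill 1, $2,067: deductible takes $737, $1,330 remains; coinsurance $1,330 × 20% = $266. Member owes $1,003 (running OOP $1,003). Plan pays $2,067 − $1,003 = $1,064.
Bill 2, $5,906: 20% coinsurance on $5,906 = $1,181.20. Member owes $1,181.20 (running OOP $2,184.20). Plan pays $5,906 − $1,181.20 = $4,724.80.
Bill 3, $5,083: deductible met; 20% of $5,083 = $1,016.60. Member owes $1,016.60 (running OOP $3,200.80). Plan pays $5,083 − $1,016.60 = $4,066.40.
Bill 4, $10,584: 20% coinsurance on $10,584 = $2,116.80. That would push OOP to $5,317.60, over the $4,300 cap, so member pays $4,300 − $3,200.80 = $1,099.20. Insurer: $10,584 − $1,099.20 = $9,484.80.
Insurer total: $1,064 + $4,724.80 + $4,066.40 + $9,484.80 = $19,340.

$19,340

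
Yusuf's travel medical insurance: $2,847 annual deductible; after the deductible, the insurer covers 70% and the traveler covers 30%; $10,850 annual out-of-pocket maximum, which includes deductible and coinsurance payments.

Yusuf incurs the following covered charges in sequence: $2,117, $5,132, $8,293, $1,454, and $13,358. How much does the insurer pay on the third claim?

$5,805.10

#1 ($2,117): all of it applies to the deductible. Cost to traveler: $2,117. OOP to date $2,117. Plan pays $2,117 − $2,117 = $0.
#2 ($5,132): $730 finishes the deductible; $4,402 goes to coinsurance; 30% of $4,402 = $1,320.60. Traveler pays $2,050.60; OOP now $4,167.60. Insurer: $5,132 − $2,050.60 = $3,081.40.
#3 ($8,293): deductible met; 30% of $8,293 = $2,487.90. Cost to traveler: $2,487.90. OOP to date $6,655.50. Plan pays $8,293 − $2,487.90 = $5,805.10.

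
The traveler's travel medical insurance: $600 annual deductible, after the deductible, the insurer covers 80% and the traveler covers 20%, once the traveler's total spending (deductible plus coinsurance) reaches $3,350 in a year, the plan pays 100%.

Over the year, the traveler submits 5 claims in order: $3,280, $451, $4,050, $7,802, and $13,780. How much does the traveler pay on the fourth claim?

$1,313.80

Claim 1 ($3,280): deductible takes $600, $2,680 remains; traveler's 20% is $536. Traveler owes $1,136 (running OOP $1,136).
Claim 2 ($451): deductible met; 20% of $451 = $90.20. Traveler pays $90.20; OOP now $1,226.20.
Claim 3 ($4,050): deductible met; 20% of $4,050 = $810. Cost to traveler: $810. OOP to date $2,036.20.
Claim 4 ($7,802): deductible met; 20% of $7,802 = $1,560.40. Adding that to $2,036.20 gives $3,596.60, past the $3,350 cap; traveler pays only $3,350 − $2,036.20 = $1,313.80.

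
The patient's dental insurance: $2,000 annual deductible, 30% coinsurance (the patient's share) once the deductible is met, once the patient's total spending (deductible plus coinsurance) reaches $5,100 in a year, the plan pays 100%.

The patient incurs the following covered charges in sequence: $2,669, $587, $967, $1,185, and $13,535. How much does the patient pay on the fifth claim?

Bill 1, $2,669: deductible takes $2,000, $669 remains; patient's 30% is $200.70. Patient pays $2,200.70; OOP now $2,200.70.
Bill 2, $587: 30% coinsurance on $587 = $176.10. Patient owes $176.10 (running OOP $2,376.80).
Bill 3, $967: deductible already satisfied, so patient's share is 30% × $967 = $290.10. Patient owes $290.10 (running OOP $2,666.90).
Bill 4, $1,185: deductible met; 30% of $1,185 = $355.50. Patient owes $355.50 (running OOP $3,022.40).
Bill 5, $13,535: deductible already satisfied, so patient's share is 30% × $13,535 = $4,060.50. OOP would hit $7,082.90 > $5,100, so the cap limits the patient to $5,100 − $3,022.40 = $2,077.60.

$2,077.60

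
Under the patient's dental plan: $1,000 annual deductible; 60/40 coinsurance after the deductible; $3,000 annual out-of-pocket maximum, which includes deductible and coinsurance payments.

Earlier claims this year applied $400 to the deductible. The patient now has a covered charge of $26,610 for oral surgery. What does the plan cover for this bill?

Deductible still to meet: $1,000 − $400 = $600.
That leaves $26,610 − $600 = $26,010 for coinsurance.
Patient's 40% share of $26,010 is $10,404.
That puts the patient's cost at $600 + $10,404 = $11,004 before any cap.
Adding $11,004 to the $400 already spent would give $11,404, which exceeds the $3,000 cap; the patient pays just $3,000 − $400 = $2,600.
Insurer pays the balance: $26,610 − $2,600 = $24,010.

$24,010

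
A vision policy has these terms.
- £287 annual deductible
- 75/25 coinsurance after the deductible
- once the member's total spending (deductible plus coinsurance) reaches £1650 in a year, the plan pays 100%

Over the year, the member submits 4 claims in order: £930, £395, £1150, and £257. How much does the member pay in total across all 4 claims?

£898.25

Claim 1 (£930): £287 finishes the deductible; £643 goes to coinsurance; coinsurance £643 × 25% = £160.75. Cost to member: £447.75. OOP to date £447.75.
Claim 2 (£395): 25% coinsurance on £395 = £98.75. Cost to member: £98.75. OOP to date £546.50.
Claim 3 (£1150): 25% coinsurance on £1150 = £287.50. Member pays £287.50; OOP now £834.
Claim 4 (£257): deductible already satisfied, so member's share is 25% × £257 = £64.25. Member pays £64.25; OOP now £898.25.
Summing the member's payments: £447.75 + £98.75 + £287.50 + £64.25 = £898.25.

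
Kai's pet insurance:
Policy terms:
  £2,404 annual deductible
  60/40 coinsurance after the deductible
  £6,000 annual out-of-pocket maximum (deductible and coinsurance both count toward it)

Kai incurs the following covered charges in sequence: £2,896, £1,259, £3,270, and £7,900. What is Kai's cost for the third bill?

£1,308

Claim 1 (£2,896): £2,404 to deductible, leaving £492; owner's 40% is £196.80. Cost to owner: £2,600.80. OOP to date £2,600.80.
Claim 2 (£1,259): deductible already satisfied, so owner's share is 40% × £1,259 = £503.60. Owner pays £503.60; OOP now £3,104.40.
Claim 3 (£3,270): 40% coinsurance on £3,270 = £1,308. Cost to owner: £1,308. OOP to date £4,412.40.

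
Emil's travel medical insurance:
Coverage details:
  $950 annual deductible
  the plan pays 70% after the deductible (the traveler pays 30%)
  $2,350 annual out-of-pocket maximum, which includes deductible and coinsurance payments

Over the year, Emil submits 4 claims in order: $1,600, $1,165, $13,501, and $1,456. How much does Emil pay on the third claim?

$855.50

Claim 1 ($1,600): $950 finishes the deductible; $650 goes to coinsurance; 30% of $650 = $195. Traveler pays $1,145; OOP now $1,145.
Claim 2 ($1,165): deductible met; 30% of $1,165 = $349.50. Traveler owes $349.50 (running OOP $1,494.50).
Claim 3 ($13,501): deductible met; 30% of $13,501 = $4,050.30. That would push OOP to $5,544.80, over the $2,350 cap, so traveler pays $2,350 − $1,494.50 = $855.50.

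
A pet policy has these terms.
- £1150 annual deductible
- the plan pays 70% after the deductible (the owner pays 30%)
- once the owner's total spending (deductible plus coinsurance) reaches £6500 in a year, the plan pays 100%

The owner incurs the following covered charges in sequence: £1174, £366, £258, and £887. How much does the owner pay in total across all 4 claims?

£1610.50

Bill 1, £1174: deductible takes £1150, £24 remains; owner's 30% is £7.20. Owner owes £1157.20 (running OOP £1157.20).
Bill 2, £366: deductible met; 30% of £366 = £109.80. Cost to owner: £109.80. OOP to date £1267.
Bill 3, £258: deductible already satisfied, so owner's share is 30% × £258 = £77.40. Owner owes £77.40 (running OOP £1344.40).
Bill 4, £887: deductible already satisfied, so owner's share is 30% × £887 = £266.10. Owner owes £266.10 (running OOP £1610.50).
Total paid by the owner: £1157.20 + £109.80 + £77.40 + £266.10 = £1610.50.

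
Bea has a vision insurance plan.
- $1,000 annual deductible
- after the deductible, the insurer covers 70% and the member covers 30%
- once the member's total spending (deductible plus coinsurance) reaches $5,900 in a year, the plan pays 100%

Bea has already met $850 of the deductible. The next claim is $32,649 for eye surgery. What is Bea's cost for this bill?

$5,050

Deductible still to meet: $1,000 − $850 = $150.
The remaining $32,499 (= $32,649 − $150) moves to coinsurance.
30% of $32,499 = $9,749.70 falls to the member.
Member responsibility before any cap: $150 + $9,749.70 = $9,899.70.
Year-to-date out-of-pocket would reach $850 + $9,899.70 = $10,749.70, above the $5,900 maximum, so the member pays only $5,900 − $850 = $5,050.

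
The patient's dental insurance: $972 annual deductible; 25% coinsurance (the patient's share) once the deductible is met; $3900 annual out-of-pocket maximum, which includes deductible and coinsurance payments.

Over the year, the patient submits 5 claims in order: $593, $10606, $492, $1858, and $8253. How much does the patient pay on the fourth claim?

$248.25

Bill 1, $593: fully absorbed by the deductible. Patient pays $593; OOP now $593.
Bill 2, $10606: $379 to deductible, leaving $10227; 25% of $10227 = $2556.75. Patient owes $2935.75 (running OOP $3528.75).
Bill 3, $492: deductible met; 25% of $492 = $123. Patient pays $123; OOP now $3651.75.
Bill 4, $1858: 25% coinsurance on $1858 = $464.50. Adding that to $3651.75 gives $4116.25, past the $3900 cap; patient pays only $3900 − $3651.75 = $248.25.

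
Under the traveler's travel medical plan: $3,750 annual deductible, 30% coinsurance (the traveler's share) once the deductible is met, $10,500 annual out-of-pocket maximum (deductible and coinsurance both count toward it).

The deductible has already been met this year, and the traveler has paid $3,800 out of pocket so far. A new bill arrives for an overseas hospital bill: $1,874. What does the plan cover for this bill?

The deductible is already satisfied, so the full bill goes to coinsurance.
Coinsurance: $1,874 × 30% = $562.20.
Cumulative spending $3,800 + $562.20 = $4,362.20 stays under the $10,500 maximum.
Insurer pays the balance: $1,874 − $562.20 = $1,311.80.

$1,311.80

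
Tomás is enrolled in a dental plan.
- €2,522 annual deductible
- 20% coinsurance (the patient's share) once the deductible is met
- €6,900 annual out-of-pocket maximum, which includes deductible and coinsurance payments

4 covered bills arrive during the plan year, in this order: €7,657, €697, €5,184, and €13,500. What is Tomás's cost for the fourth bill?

#1 (€7,657): €2,522 to deductible, leaving €5,135; 20% of €5,135 = €1,027. Patient owes €3,549 (running OOP €3,549).
#2 (€697): 20% coinsurance on €697 = €139.40. Patient owes €139.40 (running OOP €3,688.40).
#3 (€5,184): deductible met; 20% of €5,184 = €1,036.80. Cost to patient: €1,036.80. OOP to date €4,725.20.
#4 (€13,500): 20% coinsurance on €13,500 = €2,700. That would push OOP to €7,425.20, over the €6,900 cap, so patient pays €6,900 − €4,725.20 = €2,174.80.

€2,174.80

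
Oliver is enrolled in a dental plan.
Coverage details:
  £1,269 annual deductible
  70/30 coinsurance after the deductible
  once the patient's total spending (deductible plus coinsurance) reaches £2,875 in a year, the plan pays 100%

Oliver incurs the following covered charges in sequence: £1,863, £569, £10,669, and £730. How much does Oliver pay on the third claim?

£1,257.10

Claim 1 (£1,863): deductible takes £1,269, £594 remains; patient's 30% is £178.20. Patient pays £1,447.20; OOP now £1,447.20.
Claim 2 (£569): deductible met; 30% of £569 = £170.70. Patient owes £170.70 (running OOP £1,617.90).
Claim 3 (£10,669): 30% coinsurance on £10,669 = £3,200.70. Adding that to £1,617.90 gives £4,818.60, past the £2,875 cap; patient pays only £2,875 − £1,617.90 = £1,257.10.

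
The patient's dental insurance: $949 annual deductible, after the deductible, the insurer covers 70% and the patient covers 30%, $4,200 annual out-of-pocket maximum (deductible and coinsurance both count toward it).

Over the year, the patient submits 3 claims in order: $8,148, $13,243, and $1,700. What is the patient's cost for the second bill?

$1,091.30

Bill 1, $8,148: deductible takes $949, $7,199 remains; 30% of $7,199 = $2,159.70. Patient owes $3,108.70 (running OOP $3,108.70).
Bill 2, $13,243: 30% coinsurance on $13,243 = $3,972.90. That would push OOP to $7,081.60, over the $4,200 cap, so patient pays $4,200 − $3,108.70 = $1,091.30.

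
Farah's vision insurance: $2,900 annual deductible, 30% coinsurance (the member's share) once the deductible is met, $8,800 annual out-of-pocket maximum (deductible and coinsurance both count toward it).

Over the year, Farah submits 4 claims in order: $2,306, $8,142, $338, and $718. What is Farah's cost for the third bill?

Claim 1 — $2,306: all of it applies to the deductible. Member owes $2,306 (running OOP $2,306).
Claim 2 — $8,142: deductible takes $594, $7,548 remains; coinsurance $7,548 × 30% = $2,264.40. Cost to member: $2,858.40. OOP to date $5,164.40.
Claim 3 — $338: 30% coinsurance on $338 = $101.40. Cost to member: $101.40. OOP to date $5,265.80.

$101.40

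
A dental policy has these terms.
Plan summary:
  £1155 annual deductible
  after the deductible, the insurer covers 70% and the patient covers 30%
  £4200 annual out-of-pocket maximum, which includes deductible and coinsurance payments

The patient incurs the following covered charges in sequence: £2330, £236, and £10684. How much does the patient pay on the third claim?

£2621.70

Bill 1, £2330: deductible takes £1155, £1175 remains; coinsurance £1175 × 30% = £352.50. Patient pays £1507.50; OOP now £1507.50.
Bill 2, £236: 30% coinsurance on £236 = £70.80. Patient owes £70.80 (running OOP £1578.30).
Bill 3, £10684: 30% coinsurance on £10684 = £3205.20. That would push OOP to £4783.50, over the £4200 cap, so patient pays £4200 − £1578.30 = £2621.70.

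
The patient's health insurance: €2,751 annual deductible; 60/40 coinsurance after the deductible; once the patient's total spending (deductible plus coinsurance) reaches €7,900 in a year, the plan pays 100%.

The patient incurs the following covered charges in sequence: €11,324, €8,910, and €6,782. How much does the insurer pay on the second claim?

Claim 1 — €11,324: €2,751 to deductible, leaving €8,573; 40% of €8,573 = €3,429.20. Patient owes €6,180.20 (running OOP €6,180.20). Insurer: €11,324 − €6,180.20 = €5,143.80.
Claim 2 — €8,910: deductible met; 40% of €8,910 = €3,564. That would push OOP to €9,744.20, over the €7,900 cap, so patient pays €7,900 − €6,180.20 = €1,719.80. Plan pays €8,910 − €1,719.80 = €7,190.20.

€7,190.20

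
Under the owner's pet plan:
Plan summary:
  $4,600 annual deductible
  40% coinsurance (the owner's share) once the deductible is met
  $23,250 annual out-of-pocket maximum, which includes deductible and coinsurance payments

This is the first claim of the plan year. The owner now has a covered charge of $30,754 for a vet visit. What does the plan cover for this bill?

Nothing has been paid toward the $4,600 deductible, so the first $4,600 of this charge is applied there.
That leaves $30,754 − $4,600 = $26,154 for coinsurance.
40% of $26,154 = $10,461.60 falls to the owner.
That puts the owner's cost at $4,600 + $10,461.60 = $15,061.60 before any cap.
Total out-of-pocket so far would be $0 + $15,061.60 = $15,061.60, below the $23,250 cap — no reduction.
The plan picks up $30,754 − $15,061.60 = $15,692.40.

$15,692.40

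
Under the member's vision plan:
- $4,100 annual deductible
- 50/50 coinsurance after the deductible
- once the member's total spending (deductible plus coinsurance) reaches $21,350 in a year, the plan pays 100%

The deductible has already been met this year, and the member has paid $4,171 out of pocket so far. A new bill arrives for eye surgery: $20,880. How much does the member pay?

$10,440

With the deductible met, the entire $20,880 is subject to coinsurance.
Member's 50% share of $20,880 is $10,440.
Total out-of-pocket so far would be $4,171 + $10,440 = $14,611, below the $21,350 cap — no reduction.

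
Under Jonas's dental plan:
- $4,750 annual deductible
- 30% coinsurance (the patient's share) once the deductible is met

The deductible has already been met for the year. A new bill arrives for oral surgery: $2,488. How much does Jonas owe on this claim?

$746.40

With the deductible met, the entire $2,488 is subject to coinsurance.
Coinsurance: $2,488 × 30% = $746.40.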